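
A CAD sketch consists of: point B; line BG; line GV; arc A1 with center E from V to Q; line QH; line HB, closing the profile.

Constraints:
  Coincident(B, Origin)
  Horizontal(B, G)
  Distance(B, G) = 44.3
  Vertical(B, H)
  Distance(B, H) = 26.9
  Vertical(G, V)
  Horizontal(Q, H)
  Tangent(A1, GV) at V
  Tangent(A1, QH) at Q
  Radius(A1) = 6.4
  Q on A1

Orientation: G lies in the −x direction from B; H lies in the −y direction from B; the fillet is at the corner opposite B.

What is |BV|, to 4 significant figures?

48.81

B is at the origin; B and G share the same y with |BG| = 44.3 and G on the −x side, so G = (-44.30, 0.000). B and H share the same x with |BH| = 26.9 and H on the −y side, so H = (0.000, -26.90). The virtual corner opposite B is at (-44.30, -26.90). The tangent condition forces EV to be normal to GV and A1 meets QH tangentially, so EQ is at right angles to QH, with radius 6.4, so the center E sits 6.4 in from both sides at E = (-37.90, -20.50). That places the tangent points at V = (-44.30, -20.50) on GV and Q = (-37.90, -26.90) on QH. Then |BV| = |V − B| = 48.81.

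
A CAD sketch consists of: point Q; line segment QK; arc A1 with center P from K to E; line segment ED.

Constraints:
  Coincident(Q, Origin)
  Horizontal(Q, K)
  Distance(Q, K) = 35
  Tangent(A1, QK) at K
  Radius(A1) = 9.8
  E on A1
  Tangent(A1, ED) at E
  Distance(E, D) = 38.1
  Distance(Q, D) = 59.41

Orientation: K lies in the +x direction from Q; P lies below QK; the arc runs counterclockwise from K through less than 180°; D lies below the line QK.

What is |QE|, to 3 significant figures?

28.1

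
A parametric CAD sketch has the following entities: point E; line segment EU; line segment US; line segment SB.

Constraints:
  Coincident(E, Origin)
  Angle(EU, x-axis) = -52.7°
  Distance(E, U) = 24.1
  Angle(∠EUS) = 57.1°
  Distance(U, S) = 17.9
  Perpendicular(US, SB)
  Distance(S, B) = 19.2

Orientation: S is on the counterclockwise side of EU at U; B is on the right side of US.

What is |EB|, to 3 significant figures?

39.7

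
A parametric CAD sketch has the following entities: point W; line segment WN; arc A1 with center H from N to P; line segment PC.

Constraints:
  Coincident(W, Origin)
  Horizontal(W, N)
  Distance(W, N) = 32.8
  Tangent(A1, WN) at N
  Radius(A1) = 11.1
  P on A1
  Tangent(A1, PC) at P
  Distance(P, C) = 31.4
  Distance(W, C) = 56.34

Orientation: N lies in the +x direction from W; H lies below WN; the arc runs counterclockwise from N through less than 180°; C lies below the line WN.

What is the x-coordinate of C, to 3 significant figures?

34.7

Checks: W = (0.00, 0.00) ✓; |HP| = 11.10 ✓; ∠(HP, PC) = 90.00° ✓; |PC| = 31.40 ✓; |WC| = 56.34 ✓.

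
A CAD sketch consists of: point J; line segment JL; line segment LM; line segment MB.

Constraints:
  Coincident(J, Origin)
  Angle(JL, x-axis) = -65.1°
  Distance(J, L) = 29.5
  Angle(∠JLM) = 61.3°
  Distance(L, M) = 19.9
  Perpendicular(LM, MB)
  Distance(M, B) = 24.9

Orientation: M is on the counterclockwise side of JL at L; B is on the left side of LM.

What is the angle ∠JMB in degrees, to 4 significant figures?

12.49°

J is at the origin; JL runs at -65.1° with length 29.5, so L = 29.5·(cos -65.1°, sin -65.1°) = (12.42, -26.76). ∠JLM = 61.3°, so LM runs at -65.1° + (180° − 61.3°) = 53.60° from the x-axis; with |LM| = 19.9, M = L + 19.9·(cos 53.60°, sin 53.60°) = (24.23, -10.74). LM ⟂ MB; with |MB| = 24.9 on the left of LM, B = M + 24.9·(-0.8049, 0.5934) = (4.188, 4.036). Then cos ∠JMB = MJ·MB / (|MJ||MB|), giving 12.49°.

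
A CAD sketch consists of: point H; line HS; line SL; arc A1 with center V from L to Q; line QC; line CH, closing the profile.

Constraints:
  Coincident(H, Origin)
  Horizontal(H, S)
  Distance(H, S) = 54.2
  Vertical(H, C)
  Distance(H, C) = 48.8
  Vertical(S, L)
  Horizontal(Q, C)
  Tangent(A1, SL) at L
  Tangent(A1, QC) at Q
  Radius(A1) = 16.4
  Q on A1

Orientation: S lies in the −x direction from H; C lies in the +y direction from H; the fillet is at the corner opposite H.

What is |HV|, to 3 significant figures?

49.8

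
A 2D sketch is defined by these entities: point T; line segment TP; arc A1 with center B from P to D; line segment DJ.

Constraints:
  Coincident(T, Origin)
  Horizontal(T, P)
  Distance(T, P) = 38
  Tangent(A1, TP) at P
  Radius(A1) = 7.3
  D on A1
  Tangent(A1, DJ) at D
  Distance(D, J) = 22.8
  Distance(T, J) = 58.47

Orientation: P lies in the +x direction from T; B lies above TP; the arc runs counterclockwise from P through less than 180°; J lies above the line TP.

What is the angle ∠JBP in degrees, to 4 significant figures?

144.2°

T is at the origin; T and P share the same y with |TP| = 38.0 and P on the +x side, so P = (38.00, 0.000). The tangent condition forces BP to be normal to TP, so B = P + (0, 7.3) = (38.00, 7.300). Since BD ⟂ DJ (tangency), |BJ| = √(7.3² + 22.8²) = 23.94 regardless of where D sits on A1. So J lies on both circle(T, 58.47) and circle(B, 23.94); the above-TP intersection is J = (52.01, 26.71). D is the foot of the tangent from J: D = (44.94, 5.036).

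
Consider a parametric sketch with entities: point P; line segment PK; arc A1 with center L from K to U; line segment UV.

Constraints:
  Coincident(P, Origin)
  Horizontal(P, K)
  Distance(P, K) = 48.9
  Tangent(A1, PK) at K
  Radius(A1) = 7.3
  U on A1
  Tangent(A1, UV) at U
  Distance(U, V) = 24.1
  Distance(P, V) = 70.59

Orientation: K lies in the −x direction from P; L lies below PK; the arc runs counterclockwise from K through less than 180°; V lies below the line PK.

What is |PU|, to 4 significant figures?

55.70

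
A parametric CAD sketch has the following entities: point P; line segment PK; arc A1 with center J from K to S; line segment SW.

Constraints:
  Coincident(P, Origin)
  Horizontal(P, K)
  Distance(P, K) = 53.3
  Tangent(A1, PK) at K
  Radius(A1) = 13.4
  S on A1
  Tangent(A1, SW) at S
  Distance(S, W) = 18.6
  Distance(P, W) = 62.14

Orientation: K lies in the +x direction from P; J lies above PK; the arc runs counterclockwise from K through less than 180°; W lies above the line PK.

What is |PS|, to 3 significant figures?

67.0

Checks: |JS| = 13.40 ✓; ∠(JS, SW) = 90.00° ✓; |SW| = 18.60 ✓; |PW| = 62.14 ✓.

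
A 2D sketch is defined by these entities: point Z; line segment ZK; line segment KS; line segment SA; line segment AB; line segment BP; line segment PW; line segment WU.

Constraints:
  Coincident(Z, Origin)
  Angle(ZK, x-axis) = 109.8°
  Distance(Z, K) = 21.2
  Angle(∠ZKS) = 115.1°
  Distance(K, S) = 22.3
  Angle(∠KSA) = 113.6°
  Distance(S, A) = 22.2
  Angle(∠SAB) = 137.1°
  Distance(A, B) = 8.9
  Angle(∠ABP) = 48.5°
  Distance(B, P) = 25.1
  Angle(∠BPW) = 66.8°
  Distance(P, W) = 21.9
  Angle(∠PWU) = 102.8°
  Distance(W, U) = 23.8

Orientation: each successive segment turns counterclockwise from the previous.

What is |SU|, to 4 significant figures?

35.62

∠BPW = 66.8° gives PW at 168.7° from the x-axis; with |PW| = 21.9, W = (-45.22, 18.91). ∠PWU = 102.8° gives WU at -114.1° from the x-axis; with |WU| = 23.8, U = (-54.94, -2.813). Then |SU| = |U − S| = 35.62.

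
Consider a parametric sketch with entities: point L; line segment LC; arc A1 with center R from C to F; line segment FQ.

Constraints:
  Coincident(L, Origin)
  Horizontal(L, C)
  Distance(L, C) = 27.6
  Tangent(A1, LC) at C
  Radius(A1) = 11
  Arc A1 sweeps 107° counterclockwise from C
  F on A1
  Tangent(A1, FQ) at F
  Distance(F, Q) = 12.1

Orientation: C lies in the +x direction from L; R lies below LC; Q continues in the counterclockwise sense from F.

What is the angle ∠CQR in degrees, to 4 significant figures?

10.12°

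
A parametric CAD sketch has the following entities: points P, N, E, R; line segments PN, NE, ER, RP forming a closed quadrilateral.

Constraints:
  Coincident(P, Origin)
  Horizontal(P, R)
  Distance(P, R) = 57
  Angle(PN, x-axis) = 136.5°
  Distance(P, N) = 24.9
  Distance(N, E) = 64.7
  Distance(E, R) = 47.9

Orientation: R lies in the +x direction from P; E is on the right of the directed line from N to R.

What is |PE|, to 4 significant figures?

40.16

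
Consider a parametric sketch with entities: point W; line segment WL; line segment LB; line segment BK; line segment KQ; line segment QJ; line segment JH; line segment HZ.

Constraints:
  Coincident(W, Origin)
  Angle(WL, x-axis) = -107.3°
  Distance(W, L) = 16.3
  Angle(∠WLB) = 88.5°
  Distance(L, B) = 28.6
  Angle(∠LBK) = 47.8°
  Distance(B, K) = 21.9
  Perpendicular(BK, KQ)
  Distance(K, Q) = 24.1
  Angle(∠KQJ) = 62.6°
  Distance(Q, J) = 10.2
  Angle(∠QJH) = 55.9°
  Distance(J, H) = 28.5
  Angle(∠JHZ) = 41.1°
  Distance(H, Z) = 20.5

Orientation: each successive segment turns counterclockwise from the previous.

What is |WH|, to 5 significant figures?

8.0315

∠KQJ = 62.6° gives QJ at -36.200° from the x-axis; with |QJ| = 10.2, J = (-0.42094, -20.474). ∠QJH = 55.9° gives JH at 87.900° from the x-axis; with |JH| = 28.5, H = (0.62340, 8.0072). Then |WH| = |H − W| = 8.0315.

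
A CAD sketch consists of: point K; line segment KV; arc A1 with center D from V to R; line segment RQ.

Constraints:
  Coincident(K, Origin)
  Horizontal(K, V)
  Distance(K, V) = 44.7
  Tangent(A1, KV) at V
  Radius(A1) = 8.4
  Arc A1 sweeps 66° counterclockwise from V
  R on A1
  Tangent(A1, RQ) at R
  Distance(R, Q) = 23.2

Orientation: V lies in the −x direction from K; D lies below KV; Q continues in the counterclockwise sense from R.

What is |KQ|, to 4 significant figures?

67.12

On A1, V sits at bearing 90° from D; a 66° counterclockwise sweep puts R at bearing 156°, so R = D + 8.4·(cos 156°, sin 156°) = (-52.37, -4.983). Since A1 is tangent to RQ there, DR ⟂ RQ, so RQ runs along (−sin 156°, cos 156°); with |RQ| = 23.2, Q = (-61.81, -26.18). Then |KQ| = |Q − K| = 67.12.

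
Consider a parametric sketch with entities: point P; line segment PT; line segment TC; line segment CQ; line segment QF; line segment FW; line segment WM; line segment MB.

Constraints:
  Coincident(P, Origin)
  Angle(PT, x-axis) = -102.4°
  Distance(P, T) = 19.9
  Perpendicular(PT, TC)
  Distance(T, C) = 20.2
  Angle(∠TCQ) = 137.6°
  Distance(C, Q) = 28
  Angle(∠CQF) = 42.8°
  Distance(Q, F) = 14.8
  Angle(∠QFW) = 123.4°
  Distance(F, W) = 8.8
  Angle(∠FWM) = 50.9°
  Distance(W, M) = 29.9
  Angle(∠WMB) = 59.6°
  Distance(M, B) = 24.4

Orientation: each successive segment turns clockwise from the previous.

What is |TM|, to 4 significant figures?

52.96

∠QFW = 123.4° gives FW at -68.60° from the x-axis; with |FW| = 8.8, W = (-22.45, -3.488). ∠FWM = 50.9° gives WM at 162.3° from the x-axis; with |WM| = 29.9, M = (-50.94, 5.602). Then |TM| = |M − T| = 52.96.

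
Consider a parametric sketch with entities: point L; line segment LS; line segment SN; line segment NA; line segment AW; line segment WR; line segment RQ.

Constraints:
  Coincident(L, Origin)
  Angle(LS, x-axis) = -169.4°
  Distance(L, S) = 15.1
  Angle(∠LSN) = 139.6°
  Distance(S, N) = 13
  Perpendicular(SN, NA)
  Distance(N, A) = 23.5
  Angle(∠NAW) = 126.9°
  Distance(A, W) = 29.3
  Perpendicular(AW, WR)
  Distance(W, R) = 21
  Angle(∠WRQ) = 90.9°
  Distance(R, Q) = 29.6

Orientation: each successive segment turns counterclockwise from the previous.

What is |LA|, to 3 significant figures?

28.1

L is at the origin; LS runs at -169.4° with length 15.1, so S = (-14.8, -2.78). ∠LSN = 139.6° gives SN at -129° from the x-axis; with |SN| = 13.0, N = (-23.0, -12.9). SN is perpendicular to NA, so NA runs at -39.0°; with |NA| = 23.5, A = (-4.76, -27.7). Then |LA| = |A − L| = 28.1.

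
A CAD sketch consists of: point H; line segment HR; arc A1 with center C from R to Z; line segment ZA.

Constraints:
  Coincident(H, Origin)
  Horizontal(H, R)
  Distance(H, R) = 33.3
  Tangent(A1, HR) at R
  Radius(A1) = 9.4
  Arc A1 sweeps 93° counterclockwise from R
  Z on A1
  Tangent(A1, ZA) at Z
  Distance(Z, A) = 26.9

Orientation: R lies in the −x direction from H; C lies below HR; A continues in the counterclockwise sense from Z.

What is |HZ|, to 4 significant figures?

43.82

Tangency of A1 to HR means the radius CR is perpendicular to HR, so C = R + (0, -9.4) = (-33.30, -9.400). On A1, R sits at bearing 90° from C; a 93° counterclockwise sweep puts Z at bearing 183°, so Z = C + 9.4·(cos 183°, sin 183°) = (-42.69, -9.892). Then |HZ| = |Z − H| = 43.82.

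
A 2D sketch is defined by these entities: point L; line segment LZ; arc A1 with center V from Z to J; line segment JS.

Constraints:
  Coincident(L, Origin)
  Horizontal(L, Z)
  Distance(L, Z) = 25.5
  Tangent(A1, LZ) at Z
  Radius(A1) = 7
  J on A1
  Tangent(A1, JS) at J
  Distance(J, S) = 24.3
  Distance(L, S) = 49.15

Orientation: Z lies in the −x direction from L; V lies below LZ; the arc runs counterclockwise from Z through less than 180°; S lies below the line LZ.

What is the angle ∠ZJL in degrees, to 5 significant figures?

26.140°

Checks: |VJ| = 7.000 ✓; ∠(VJ, JS) = 90.00° ✓; |JS| = 24.30 ✓; |LS| = 49.15 ✓.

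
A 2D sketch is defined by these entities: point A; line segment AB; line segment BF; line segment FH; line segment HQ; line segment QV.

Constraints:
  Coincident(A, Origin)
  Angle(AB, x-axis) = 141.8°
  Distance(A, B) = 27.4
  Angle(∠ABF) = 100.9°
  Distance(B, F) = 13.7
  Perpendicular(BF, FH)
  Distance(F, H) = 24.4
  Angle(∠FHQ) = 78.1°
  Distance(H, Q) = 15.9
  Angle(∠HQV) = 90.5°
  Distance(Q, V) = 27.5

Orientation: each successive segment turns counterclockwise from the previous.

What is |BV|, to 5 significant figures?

6.8452

A is at the origin; AB runs at 141.8° with length 27.4, so B = (-21.532, 16.944). ∠ABF = 100.9° gives BF at -139.10° from the x-axis; with |BF| = 13.7, F = (-31.888, 7.9744). BF ⟂ FH, so FH runs at -49.100°; with |FH| = 24.4, H = (-15.912, -10.468). ∠FHQ = 78.1° gives HQ at 52.800° from the x-axis; with |HQ| = 15.9, Q = (-6.2989, 2.1964). ∠HQV = 90.5° gives QV at 142.30° from the x-axis; with |QV| = 27.5, V = (-28.058, 19.013). Then |BV| = |V − B| = 6.8452.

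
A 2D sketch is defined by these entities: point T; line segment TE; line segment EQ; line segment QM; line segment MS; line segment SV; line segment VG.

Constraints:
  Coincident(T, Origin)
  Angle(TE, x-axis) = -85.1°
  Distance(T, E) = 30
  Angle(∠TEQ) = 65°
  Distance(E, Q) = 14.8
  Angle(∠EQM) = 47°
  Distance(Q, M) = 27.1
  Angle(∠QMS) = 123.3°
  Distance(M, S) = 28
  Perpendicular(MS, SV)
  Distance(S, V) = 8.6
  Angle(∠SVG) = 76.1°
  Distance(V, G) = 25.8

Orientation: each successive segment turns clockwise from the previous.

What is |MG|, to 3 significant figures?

3.81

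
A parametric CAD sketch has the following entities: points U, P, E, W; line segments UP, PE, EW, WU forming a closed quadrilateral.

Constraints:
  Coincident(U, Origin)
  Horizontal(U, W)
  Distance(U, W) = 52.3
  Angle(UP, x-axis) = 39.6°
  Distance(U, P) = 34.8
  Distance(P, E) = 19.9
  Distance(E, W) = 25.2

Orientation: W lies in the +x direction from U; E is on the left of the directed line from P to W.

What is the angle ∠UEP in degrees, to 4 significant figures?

20.98°

Checks: |PE| = 19.90 ✓; |EW| = 25.20 ✓.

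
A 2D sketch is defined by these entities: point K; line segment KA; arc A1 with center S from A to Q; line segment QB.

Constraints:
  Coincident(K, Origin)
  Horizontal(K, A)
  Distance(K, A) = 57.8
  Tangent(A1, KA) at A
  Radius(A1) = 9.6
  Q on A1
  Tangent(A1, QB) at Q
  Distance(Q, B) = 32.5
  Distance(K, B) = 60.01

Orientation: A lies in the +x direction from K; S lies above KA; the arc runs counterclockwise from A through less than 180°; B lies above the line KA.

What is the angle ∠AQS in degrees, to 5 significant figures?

24.912°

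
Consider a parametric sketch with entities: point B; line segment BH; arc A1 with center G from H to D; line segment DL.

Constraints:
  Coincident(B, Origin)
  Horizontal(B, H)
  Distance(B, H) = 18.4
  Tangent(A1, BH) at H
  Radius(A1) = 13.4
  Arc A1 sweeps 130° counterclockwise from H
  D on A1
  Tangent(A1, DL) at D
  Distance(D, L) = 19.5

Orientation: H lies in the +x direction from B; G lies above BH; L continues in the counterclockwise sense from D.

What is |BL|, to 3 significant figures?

40.3

B is at the origin; BH is horizontal with |BH| = 18.4 and H on the +x side, so H = (18.4, 0.00). Since A1 is tangent to BH there, GH ⟂ BH, so G = H + (0, 13.4) = (18.4, 13.4). On A1, H sits at bearing -90° from G; a 130° counterclockwise sweep puts D at bearing 40°, so D = G + 13.4·(cos 40°, sin 40°) = (28.7, 22.0). The tangent condition forces GD to be normal to DL, so DL runs along (−sin 40°, cos 40°); with |DL| = 19.5, L = (16.1, 37.0). Then |BL| = |L − B| = 40.3.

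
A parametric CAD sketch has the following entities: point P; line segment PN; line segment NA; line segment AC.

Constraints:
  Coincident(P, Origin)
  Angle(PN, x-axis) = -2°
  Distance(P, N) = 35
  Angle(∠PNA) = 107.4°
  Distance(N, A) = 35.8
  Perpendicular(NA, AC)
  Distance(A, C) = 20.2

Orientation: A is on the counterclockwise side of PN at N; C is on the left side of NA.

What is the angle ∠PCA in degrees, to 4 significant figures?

105.9°

∠PNA = 107.4°, so NA runs at -2.0° + (180° − 107.4°) = 70.60° from the x-axis; with |NA| = 35.8, A = N + 35.8·(cos 70.60°, sin 70.60°) = (46.87, 32.55). NA ⟂ AC; with |AC| = 20.2 on the left of NA, C = A + 20.2·(-0.9432, 0.3322) = (27.82, 39.26). Then cos ∠PCA = CP·CA / (|CP||CA|), giving 105.9°.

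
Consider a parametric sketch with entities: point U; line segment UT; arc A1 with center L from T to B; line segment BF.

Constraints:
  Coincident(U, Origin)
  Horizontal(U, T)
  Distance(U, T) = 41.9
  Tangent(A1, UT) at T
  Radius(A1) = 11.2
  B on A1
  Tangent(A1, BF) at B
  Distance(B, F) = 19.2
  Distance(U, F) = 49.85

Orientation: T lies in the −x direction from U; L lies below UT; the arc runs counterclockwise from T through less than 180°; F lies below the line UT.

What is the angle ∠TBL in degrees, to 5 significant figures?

24.023°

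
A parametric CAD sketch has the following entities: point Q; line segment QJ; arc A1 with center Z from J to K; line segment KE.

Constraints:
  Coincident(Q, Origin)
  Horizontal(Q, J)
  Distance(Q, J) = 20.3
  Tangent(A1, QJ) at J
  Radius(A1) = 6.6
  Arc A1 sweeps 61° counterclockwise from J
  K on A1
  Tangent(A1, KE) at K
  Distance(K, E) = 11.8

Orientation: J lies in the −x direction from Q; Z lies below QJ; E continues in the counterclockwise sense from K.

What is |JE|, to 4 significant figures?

17.90

Q is at the origin; QJ is horizontal with |QJ| = 20.3 and J on the −x side, so J = (-20.30, 0.000). A1 meets QJ tangentially, so ZJ is at right angles to QJ, so Z = J + (0, -6.6) = (-20.30, -6.600). On A1, J sits at bearing 90° from Z; a 61° counterclockwise sweep puts K at bearing 151°, so K = Z + 6.6·(cos 151°, sin 151°) = (-26.07, -3.400). A1 meets KE tangentially, so ZK is at right angles to KE, so KE runs along (−sin 151°, cos 151°); with |KE| = 11.8, E = (-31.79, -13.72). Then |JE| = |E − J| = 17.90.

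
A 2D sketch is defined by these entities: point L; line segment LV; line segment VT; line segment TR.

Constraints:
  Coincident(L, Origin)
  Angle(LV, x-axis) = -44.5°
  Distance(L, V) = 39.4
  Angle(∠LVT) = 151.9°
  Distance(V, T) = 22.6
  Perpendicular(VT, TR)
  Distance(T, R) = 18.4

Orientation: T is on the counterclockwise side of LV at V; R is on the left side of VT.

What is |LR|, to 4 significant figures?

57.36

∠LVT = 151.9°, so VT runs at -44.5° + (180° − 151.9°) = -16.40° from the x-axis; with |VT| = 22.6, T = V + 22.6·(cos -16.40°, sin -16.40°) = (49.78, -34.00). VT is perpendicular to TR; with |TR| = 18.4 on the left of VT, R = T + 18.4·(0.2823, 0.9593) = (54.98, -16.35). Then |LR| = |R − L| = 57.36.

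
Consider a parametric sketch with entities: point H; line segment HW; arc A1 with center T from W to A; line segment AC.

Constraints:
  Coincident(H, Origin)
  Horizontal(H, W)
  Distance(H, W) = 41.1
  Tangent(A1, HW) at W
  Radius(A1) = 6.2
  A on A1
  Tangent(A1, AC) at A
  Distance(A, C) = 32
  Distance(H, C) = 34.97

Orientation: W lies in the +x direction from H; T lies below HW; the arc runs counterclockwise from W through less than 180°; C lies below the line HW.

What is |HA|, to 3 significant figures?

36.0

Checks: H = (0.00, 0.00) ✓; ∠(TW, WH) = 90.00° ✓; |TW| = 6.200 ✓; |TA| = 6.200 ✓; ∠(TA, AC) = 90.00° ✓; |AC| = 32.00 ✓; |HC| = 34.97 ✓.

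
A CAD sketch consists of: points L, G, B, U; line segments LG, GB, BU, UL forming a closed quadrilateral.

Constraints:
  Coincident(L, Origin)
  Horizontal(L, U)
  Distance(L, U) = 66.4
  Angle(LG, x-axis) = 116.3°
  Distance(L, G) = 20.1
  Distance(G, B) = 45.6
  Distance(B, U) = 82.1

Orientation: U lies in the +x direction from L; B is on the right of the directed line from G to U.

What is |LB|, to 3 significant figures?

29.6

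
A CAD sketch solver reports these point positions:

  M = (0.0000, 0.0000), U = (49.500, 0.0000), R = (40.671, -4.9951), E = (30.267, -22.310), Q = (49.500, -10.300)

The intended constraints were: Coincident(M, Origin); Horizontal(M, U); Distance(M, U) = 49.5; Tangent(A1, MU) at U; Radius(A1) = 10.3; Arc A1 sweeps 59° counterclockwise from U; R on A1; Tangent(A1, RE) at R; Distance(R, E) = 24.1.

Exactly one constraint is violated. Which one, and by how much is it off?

Distance(R, E) = 24.1 — off by 3.90.

M = (0.00, 0.00) ✓; M.y = 0.00, U.y = 0.00 ✓; |MU| = 49.50 ✓; ∠(QU, UM) = 90.00° ✓; |QU| = 10.30 ✓; bearing(Q→R) − bearing(Q→U) = 59.00° ✓; |QR| = 10.30 ✓; ∠(QR, RE) = 90.00° ✓; |RE| = 20.20 ✗.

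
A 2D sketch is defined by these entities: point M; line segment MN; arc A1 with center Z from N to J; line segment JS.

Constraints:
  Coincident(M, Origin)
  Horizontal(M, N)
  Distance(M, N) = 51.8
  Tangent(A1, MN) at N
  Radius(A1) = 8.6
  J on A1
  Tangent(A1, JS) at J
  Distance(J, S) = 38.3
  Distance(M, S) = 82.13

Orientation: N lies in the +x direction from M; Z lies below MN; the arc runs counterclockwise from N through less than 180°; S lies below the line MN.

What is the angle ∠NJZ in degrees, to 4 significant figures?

25.18°

M is at the origin; M and N share the same y with |MN| = 51.8 and N on the +x side, so N = (51.80, 0.000). A1 meets MN tangentially, so ZN is at right angles to MN, so Z = N + (0, -8.6) = (51.80, -8.600). Since ZJ ⟂ JS (tangency), |ZS| = √(8.6² + 38.3²) = 39.25 regardless of where J sits on A1. So S lies on both circle(M, 82.13) and circle(Z, 39.25); the below-MN intersection is S = (69.62, -43.58). J is the foot of the tangent from S: J = (45.18, -14.09).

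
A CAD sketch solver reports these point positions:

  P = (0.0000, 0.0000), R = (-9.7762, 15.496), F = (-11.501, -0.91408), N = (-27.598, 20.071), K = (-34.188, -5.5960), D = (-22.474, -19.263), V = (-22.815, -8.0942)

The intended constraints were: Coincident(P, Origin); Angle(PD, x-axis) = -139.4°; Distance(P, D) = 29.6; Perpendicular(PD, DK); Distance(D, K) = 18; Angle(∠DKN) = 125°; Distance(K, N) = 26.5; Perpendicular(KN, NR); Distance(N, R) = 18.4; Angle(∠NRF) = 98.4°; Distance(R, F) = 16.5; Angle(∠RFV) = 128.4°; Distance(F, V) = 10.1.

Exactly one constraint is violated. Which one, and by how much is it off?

Distance(F, V) = 10.1 — off by 3.30.

P = (0.00, 0.00) ✓; PD at -139.4° ✓; |PD| = 29.60 ✓; ∠(PD, DK) = 90.00° ✓; |DK| = 18.00 ✓; ∠DKN = 125.0° ✓; |KN| = 26.50 ✓; ∠(KN, NR) = 90.00° ✓; |NR| = 18.40 ✓; ∠NRF = 98.40° ✓; |RF| = 16.50 ✓; ∠RFV = 128.4° ✓; |FV| = 13.40 ✗.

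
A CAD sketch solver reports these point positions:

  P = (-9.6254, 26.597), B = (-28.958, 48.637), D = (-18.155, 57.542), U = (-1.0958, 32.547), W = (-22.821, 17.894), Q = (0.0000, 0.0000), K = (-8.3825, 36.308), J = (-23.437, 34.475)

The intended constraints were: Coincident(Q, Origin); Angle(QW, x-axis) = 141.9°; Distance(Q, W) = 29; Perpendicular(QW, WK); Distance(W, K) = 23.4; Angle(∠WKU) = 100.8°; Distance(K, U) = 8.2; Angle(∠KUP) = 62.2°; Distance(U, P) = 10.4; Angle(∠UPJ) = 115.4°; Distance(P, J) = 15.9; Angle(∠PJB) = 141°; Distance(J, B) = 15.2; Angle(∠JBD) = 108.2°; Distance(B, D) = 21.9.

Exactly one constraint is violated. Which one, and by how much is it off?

Distance(B, D) = 21.9 — off by 7.90.

Q = (0.00, 0.00) ✓; QW at 141.9° ✓; |QW| = 29.00 ✓; ∠(QW, WK) = 90.00° ✓; |WK| = 23.40 ✓; ∠WKU = 100.8° ✓; |KU| = 8.200 ✓; ∠KUP = 62.20° ✓; |UP| = 10.40 ✓; ∠UPJ = 115.4° ✓; |PJ| = 15.90 ✓; ∠PJB = 141.0° ✓; |JB| = 15.20 ✓; ∠JBD = 108.2° ✓; |BD| = 14.00 ✗.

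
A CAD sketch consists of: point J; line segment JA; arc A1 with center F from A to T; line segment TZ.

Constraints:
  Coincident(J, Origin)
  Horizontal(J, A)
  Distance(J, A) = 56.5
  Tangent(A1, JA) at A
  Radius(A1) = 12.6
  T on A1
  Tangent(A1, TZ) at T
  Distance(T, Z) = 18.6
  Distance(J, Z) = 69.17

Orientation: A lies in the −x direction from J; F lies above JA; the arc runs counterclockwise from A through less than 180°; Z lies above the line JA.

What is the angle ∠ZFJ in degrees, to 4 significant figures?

110.9°

Checks: ∠(FA, AJ) = 90.00° ✓; |FT| = 12.60 ✓; ∠(FT, TZ) = 90.00° ✓; |TZ| = 18.60 ✓; |JZ| = 69.17 ✓.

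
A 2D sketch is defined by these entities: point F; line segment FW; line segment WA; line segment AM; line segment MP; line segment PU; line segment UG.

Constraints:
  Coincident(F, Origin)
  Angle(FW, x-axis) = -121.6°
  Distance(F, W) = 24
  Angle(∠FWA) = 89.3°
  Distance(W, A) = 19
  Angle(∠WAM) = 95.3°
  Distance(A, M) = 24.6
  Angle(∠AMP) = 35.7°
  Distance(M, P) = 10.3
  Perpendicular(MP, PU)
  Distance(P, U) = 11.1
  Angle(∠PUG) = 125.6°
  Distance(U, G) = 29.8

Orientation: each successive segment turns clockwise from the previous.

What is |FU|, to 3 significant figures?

26.9

∠AMP = 35.7° gives MP at -81.3° from the x-axis; with |MP| = 10.3, P = (-15.9, 1.45). The perpendicularity gives PU at right angles to MP, so PU runs at -171°; with |PU| = 11.1, U = (-26.9, -0.230). Then |FU| = |U − F| = 26.9.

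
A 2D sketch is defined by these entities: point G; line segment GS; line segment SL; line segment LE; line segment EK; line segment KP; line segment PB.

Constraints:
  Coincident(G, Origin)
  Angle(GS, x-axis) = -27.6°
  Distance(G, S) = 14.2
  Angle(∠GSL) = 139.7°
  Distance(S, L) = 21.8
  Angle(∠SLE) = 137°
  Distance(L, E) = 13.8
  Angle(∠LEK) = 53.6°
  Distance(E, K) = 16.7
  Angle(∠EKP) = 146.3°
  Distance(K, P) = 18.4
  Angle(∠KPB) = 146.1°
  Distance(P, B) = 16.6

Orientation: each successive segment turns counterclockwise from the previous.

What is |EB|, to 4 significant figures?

46.07

G is at the origin; GS runs at -27.6° with length 14.2, so S = (12.58, -6.579). ∠GSL = 139.7° gives SL at 12.70° from the x-axis; with |SL| = 21.8, L = (33.85, -1.786). ∠SLE = 137.0° gives LE at 55.70° from the x-axis; with |LE| = 13.8, E = (41.63, 9.614). ∠LEK = 53.6° gives EK at -177.9° from the x-axis; with |EK| = 16.7, K = (24.94, 9.002). ∠EKP = 146.3° gives KP at -144.2° from the x-axis; with |KP| = 18.4, P = (10.02, -1.761). ∠KPB = 146.1° gives PB at -110.3° from the x-axis; with |PB| = 16.6, B = (4.256, -17.33). Then |EB| = |B − E| = 46.07.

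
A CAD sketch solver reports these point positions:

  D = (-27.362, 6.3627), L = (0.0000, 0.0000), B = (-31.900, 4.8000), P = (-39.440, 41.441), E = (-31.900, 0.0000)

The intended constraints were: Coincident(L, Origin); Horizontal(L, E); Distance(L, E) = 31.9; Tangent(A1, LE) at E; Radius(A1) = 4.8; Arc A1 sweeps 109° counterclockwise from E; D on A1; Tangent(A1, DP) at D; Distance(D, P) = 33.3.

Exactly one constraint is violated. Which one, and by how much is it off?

Distance(D, P) = 33.3 — off by 3.80.

L = (0.00, 0.00) ✓; L.y = 0.00, E.y = 0.00 ✓; |LE| = 31.90 ✓; ∠(BE, EL) = 90.00° ✓; |BE| = 4.800 ✓; bearing(B→D) − bearing(B→E) = 109.0° ✓; |BD| = 4.800 ✓; ∠(BD, DP) = 90.00° ✓; |DP| = 37.10 ✗.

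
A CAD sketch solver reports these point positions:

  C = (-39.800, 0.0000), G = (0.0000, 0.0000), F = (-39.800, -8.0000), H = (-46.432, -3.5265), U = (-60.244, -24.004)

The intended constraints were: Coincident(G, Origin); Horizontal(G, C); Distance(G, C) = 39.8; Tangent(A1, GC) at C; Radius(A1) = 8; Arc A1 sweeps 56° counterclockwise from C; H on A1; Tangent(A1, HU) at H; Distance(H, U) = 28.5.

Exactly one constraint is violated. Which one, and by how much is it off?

Distance(H, U) = 28.5 — off by 3.80.

G = (0.00, 0.00) ✓; G.y = 0.00, C.y = 0.00 ✓; |GC| = 39.80 ✓; ∠(FC, CG) = 90.00° ✓; |FC| = 8.000 ✓; bearing(F→H) − bearing(F→C) = 56.00° ✓; |FH| = 8.000 ✓; ∠(FH, HU) = 90.00° ✓; |HU| = 24.70 ✗.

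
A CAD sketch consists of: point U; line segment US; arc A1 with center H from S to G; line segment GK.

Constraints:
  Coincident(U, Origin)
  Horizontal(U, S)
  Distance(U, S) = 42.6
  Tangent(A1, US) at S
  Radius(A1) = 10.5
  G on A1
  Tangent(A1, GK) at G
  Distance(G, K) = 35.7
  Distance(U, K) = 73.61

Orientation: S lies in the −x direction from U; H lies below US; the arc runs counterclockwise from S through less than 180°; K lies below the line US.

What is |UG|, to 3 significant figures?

53.6

Checks: |HG| = 10.50 ✓; ∠(HG, GK) = 90.00° ✓; |GK| = 35.70 ✓; |UK| = 73.61 ✓.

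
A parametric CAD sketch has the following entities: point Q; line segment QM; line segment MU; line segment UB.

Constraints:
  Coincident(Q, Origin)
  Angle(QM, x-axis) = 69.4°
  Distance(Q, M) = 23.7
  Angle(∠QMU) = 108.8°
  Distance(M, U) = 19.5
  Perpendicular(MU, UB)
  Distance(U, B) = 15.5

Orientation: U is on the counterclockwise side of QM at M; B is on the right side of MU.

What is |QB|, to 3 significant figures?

46.6

Q is at the origin; QM runs at 69.4° with length 23.7, so M = 23.7·(cos 69.4°, sin 69.4°) = (8.34, 22.2). ∠QMU = 108.8°, so MU runs at 69.4° + (180° − 108.8°) = 141° from the x-axis; with |MU| = 19.5, U = M + 19.5·(cos 141°, sin 141°) = (-6.73, 34.6). MU is perpendicular to UB; with |UB| = 15.5 on the right of MU, B = U + 15.5·(0.635, 0.773) = (3.11, 46.5). Then |QB| = |B − Q| = 46.6.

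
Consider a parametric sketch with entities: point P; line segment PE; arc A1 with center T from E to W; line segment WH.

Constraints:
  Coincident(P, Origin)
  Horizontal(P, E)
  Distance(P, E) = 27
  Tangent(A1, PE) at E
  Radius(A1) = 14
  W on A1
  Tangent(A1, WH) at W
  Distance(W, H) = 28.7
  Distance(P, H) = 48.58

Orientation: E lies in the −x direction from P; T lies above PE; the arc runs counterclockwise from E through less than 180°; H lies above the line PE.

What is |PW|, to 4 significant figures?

21.29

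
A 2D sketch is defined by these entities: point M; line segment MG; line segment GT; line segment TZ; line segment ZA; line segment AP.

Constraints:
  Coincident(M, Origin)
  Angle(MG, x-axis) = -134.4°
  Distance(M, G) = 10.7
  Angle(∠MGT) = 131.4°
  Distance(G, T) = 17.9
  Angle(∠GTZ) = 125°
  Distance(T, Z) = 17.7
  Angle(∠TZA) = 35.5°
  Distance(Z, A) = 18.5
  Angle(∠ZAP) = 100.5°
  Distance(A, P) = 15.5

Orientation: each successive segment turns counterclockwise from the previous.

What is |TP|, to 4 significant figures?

8.511

M is at the origin; MG runs at -134.4° with length 10.7, so G = (-7.486, -7.645). ∠MGT = 131.4° gives GT at -85.80° from the x-axis; with |GT| = 17.9, T = (-6.175, -25.50). ∠GTZ = 125.0° gives TZ at -30.80° from the x-axis; with |TZ| = 17.7, Z = (9.028, -34.56). ∠TZA = 35.5° gives ZA at 113.7° from the x-axis; with |ZA| = 18.5, A = (1.592, -17.62). ∠ZAP = 100.5° gives AP at -166.8° from the x-axis; with |AP| = 15.5, P = (-13.50, -21.16). Then |TP| = |P − T| = 8.511.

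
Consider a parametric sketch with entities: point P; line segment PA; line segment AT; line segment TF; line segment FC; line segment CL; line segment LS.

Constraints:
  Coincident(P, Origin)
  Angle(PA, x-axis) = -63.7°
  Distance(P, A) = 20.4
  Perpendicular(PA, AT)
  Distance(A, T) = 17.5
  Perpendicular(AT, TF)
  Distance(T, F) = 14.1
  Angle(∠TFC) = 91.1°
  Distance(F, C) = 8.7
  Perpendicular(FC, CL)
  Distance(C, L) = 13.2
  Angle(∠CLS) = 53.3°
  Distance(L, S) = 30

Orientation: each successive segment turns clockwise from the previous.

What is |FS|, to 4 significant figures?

16.06

P is at the origin; PA runs at -63.7° with length 20.4, so A = (9.039, -18.29). PA ⟂ AT, so AT runs at -153.7°; with |AT| = 17.5, T = (-6.650, -26.04). AT is perpendicular to TF, so TF runs at 116.3°; with |TF| = 14.1, F = (-12.90, -13.40). ∠TFC = 91.1° gives FC at 27.40° from the x-axis; with |FC| = 8.7, C = (-5.173, -9.398). FC is perpendicular to CL, so CL runs at -62.60°; with |CL| = 13.2, L = (0.9015, -21.12). ∠CLS = 53.3° gives LS at 170.7° from the x-axis; with |LS| = 30.0, S = (-28.70, -16.27). Then |FS| = |S − F| = 16.06.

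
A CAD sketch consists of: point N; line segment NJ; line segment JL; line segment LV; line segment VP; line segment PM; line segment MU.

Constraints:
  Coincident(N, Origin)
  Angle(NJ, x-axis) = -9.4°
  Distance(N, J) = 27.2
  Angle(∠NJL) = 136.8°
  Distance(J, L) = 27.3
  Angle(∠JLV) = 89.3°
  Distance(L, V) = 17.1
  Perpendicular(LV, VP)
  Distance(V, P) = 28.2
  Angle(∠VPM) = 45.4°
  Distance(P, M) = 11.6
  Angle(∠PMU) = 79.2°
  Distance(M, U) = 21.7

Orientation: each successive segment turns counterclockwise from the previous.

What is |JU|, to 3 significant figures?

32.8

N is at the origin; NJ runs at -9.4° with length 27.2, so J = (26.8, -4.44). ∠NJL = 136.8° gives JL at 33.8° from the x-axis; with |JL| = 27.3, L = (49.5, 10.7). ∠JLV = 89.3° gives LV at 124° from the x-axis; with |LV| = 17.1, V = (39.8, 24.8). LV is perpendicular to VP, so VP runs at -146°; with |VP| = 28.2, P = (16.6, 8.86). ∠VPM = 45.4° gives PM at -10.9° from the x-axis; with |PM| = 11.6, M = (28.0, 6.67). ∠PMU = 79.2° gives MU at 89.9° from the x-axis; with |MU| = 21.7, U = (28.0, 28.4). Then |JU| = |U − J| = 32.8.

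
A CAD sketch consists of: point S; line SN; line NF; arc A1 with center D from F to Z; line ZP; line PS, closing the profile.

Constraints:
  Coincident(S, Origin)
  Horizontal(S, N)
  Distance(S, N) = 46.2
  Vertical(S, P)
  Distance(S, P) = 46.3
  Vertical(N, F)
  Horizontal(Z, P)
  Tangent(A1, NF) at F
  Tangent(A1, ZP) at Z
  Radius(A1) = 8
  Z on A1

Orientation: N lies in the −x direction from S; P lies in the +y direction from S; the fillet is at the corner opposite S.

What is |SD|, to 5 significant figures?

54.094

S is at the origin; SN is horizontal with |SN| = 46.2 and N on the −x side, so N = (-46.200, 0.0000). S and P share the same x with |SP| = 46.3 and P on the +y side, so P = (0.0000, 46.300). The virtual corner opposite S is at (-46.200, 46.300). Tangency of A1 to NF means the radius DF is perpendicular to NF and the tangent condition forces DZ to be normal to ZP, with radius 8.0, so the center D sits 8.0 in from both sides at D = (-38.200, 38.300). Then |SD| = |D − S| = 54.094.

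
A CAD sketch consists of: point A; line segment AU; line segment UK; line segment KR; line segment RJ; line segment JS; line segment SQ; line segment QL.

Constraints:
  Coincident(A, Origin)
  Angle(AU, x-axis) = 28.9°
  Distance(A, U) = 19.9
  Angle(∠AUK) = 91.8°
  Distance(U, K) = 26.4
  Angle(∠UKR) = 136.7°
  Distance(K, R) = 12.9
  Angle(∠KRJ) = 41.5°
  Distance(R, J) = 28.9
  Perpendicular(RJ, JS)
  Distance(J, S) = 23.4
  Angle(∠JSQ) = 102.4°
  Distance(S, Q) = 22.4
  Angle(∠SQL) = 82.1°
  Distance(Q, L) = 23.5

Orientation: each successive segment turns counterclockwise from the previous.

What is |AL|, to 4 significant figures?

35.22

A is at the origin; AU runs at 28.9° with length 19.9, so U = (17.42, 9.617). ∠AUK = 91.8° gives UK at 117.1° from the x-axis; with |UK| = 26.4, K = (5.395, 33.12). ∠UKR = 136.7° gives KR at 160.4° from the x-axis; with |KR| = 12.9, R = (-6.757, 37.45). ∠KRJ = 41.5° gives RJ at -61.10° from the x-axis; with |RJ| = 28.9, J = (7.210, 12.15). The perpendicularity gives JS at right angles to RJ, so JS runs at 28.90°; with |JS| = 23.4, S = (27.70, 23.45). ∠JSQ = 102.4° gives SQ at 106.5° from the x-axis; with |SQ| = 22.4, Q = (21.33, 44.93). ∠SQL = 82.1° gives QL at -155.6° from the x-axis; with |QL| = 23.5, L = (-0.06746, 35.22). Then |AL| = |L − A| = 35.22.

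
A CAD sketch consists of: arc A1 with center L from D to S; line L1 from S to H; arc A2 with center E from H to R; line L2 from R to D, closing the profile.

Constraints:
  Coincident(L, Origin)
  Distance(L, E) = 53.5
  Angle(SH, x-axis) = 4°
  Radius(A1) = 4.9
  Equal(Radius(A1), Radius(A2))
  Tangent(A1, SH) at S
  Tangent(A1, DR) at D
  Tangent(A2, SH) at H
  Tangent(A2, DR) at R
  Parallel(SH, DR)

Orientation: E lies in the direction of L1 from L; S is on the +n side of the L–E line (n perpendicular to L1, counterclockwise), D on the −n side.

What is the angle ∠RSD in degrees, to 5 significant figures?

79.620°

The slot axis is L1's direction at 4.0°, so u = (cos 4.0°, sin 4.0°) = (0.99756, 0.069756) and n = (−sin 4.0°, cos 4.0°) = (-0.069756, 0.99756). L is at the origin and E lies 53.5 along u from L, so E = 53.5·u = (53.370, 3.7320). Tangency of A1 to both parallel lines with radius 4.9 puts S and D at L ± 4.9·n: S = (-0.34181, 4.8881), D = (0.34181, -4.8881). Equal radii place H and R the same way about E: H = E + 4.9·n = (53.028, 8.6200), R = E − 4.9·n = (53.711, -1.1561). Then cos ∠RSD = SR·SD / (|SR||SD|), giving 79.620°.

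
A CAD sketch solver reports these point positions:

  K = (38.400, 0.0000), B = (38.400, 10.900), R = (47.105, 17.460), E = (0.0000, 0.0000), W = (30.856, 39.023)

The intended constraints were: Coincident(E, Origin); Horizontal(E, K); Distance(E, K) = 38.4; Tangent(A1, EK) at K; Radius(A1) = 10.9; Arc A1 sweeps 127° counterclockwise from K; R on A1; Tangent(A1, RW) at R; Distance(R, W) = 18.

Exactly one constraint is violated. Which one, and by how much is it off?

Distance(R, W) = 18 — off by 9.00.

E = (0.00, 0.00) ✓; E.y = 0.00, K.y = 0.00 ✓; |EK| = 38.40 ✓; ∠(BK, KE) = 90.00° ✓; |BK| = 10.90 ✓; bearing(B→R) − bearing(B→K) = 127.0° ✓; |BR| = 10.90 ✓; ∠(BR, RW) = 90.00° ✓; |RW| = 27.00 ✗.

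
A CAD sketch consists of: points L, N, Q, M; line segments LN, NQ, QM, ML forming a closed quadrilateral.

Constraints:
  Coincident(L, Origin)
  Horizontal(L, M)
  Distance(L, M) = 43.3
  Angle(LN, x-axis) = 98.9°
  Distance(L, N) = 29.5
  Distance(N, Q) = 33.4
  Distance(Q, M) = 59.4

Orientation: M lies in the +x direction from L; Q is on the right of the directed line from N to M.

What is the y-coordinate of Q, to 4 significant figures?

-2.215

L is at the origin; LM is horizontal with |LM| = 43.3 and M in +x, so M = (43.3, 0). LN runs at 98.9° with |LN| = 29.5, so N = (-4.564, 29.14). Q is determined by |NQ| = 33.4 and |QM| = 59.4 together: it lies at the intersection of circle(N, 33.4) and circle(M, 59.4). With |NM| = 56.04, the foot of the radical line on NM is 6.492 from N and the perpendicular offset is √(33.4² − 6.492²) = 32.76. Taking the right-of-NM solution: Q = (-16.06, -2.215).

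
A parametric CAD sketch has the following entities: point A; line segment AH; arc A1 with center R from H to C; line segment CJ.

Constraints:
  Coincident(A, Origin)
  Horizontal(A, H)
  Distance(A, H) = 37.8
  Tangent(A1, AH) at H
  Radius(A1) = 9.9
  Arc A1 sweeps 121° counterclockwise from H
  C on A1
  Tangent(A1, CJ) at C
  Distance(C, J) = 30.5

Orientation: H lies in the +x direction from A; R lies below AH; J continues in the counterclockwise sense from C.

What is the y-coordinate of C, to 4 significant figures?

-15.00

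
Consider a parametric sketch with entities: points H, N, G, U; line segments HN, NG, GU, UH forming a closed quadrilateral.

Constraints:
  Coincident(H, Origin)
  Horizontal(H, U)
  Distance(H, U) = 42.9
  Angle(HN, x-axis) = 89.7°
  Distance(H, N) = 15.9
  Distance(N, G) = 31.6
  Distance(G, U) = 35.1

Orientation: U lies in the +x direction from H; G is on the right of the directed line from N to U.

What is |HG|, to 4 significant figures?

17.50

Checks: |NG| = 31.60 ✓; |GU| = 35.10 ✓.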